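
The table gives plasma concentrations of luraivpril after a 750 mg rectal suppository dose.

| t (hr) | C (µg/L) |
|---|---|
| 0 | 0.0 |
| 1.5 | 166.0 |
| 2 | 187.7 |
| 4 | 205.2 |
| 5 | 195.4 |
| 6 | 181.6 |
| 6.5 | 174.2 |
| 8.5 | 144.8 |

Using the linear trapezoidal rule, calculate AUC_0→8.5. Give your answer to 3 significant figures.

Trapezoidal AUC_0→8.5:
  [0→1.5]: (0.0+166.0)/2 × 1.5 = 124.5
  [1.5→2]: (166.0+187.7)/2 × 0.5 = 88.425
  [2→4]: (187.7+205.2)/2 × 2 = 392.9
  [4→5]: (205.2+195.4)/2 × 1 = 200.3
  [5→6]: (195.4+181.6)/2 × 1 = 188.5
  [6→6.5]: (181.6+174.2)/2 × 0.5 = 88.95
  [6.5→8.5]: (174.2+144.8)/2 × 2 = 319.0
  Sum = 1402.575 µg/L·hr

AUC = 1400 µg/L·hr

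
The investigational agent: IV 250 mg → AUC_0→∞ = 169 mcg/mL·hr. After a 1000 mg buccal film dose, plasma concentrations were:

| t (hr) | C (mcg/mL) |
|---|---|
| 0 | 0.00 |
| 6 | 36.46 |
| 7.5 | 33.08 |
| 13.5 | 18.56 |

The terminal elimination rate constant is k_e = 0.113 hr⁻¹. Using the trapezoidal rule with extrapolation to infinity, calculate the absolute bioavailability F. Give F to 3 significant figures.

F = 0.711

Trapezoidal AUC_0→13.5 (buccal film):
  [0→6]: (0.00+36.46)/2 × 6 = 109.38
  [6→7.5]: (36.46+33.08)/2 × 1.5 = 52.155
  [7.5→13.5]: (33.08+18.56)/2 × 6 = 154.92
  Sum = 316.455 mcg/mL·hr
Tail: C_last/k_e = 18.56/0.113 = 164.248
AUC_0→∞ (buccal film) = 316.455 + 164.248 = 480.703 mcg/mL·hr
F = (AUC_ev/D_ev)/(AUC_iv/D_iv) = (480.703/1000)/(169/250) = 0.480703/0.676 = 0.7111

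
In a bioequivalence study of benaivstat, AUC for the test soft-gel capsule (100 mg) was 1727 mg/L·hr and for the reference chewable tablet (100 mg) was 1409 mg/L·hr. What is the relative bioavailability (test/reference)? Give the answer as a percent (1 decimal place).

F_rel = 122.6%

F_rel = (AUC_test/D_test) / (AUC_ref/D_ref)
      = (1727/100) / (1409/100)
      = 17.27 / 14.09 = 1.2257 = 122.57%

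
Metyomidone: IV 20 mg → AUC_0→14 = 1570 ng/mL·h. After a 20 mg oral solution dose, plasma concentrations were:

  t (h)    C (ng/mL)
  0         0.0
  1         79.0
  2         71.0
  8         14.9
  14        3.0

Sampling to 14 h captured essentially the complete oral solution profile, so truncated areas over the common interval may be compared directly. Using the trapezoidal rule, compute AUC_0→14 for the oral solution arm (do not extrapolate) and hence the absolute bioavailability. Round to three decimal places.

Trapezoidal AUC_0→14 (oral solution):
  [0→1]: (0.0+79.0)/2 × 1 = 39.5
  [1→2]: (79.0+71.0)/2 × 1 = 75.0
  [2→8]: (71.0+14.9)/2 × 6 = 257.7
  [8→14]: (14.9+3.0)/2 × 6 = 53.7
  Sum = 425.9 ng/mL·h
F = (AUC_ev/D_ev)/(AUC_iv/D_iv) = (425.9/20)/(1570/20) = 21.295/78.5 = 0.2713

F = 0.271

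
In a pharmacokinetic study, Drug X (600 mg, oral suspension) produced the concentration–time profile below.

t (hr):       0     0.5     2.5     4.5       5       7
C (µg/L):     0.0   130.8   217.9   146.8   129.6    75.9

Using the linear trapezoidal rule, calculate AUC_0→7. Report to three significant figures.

AUC = 1020 µg/L·hr

Trapezoidal AUC_0→7:
  [0→0.5]: (0.0+130.8)/2 × 0.5 = 32.7
  [0.5→2.5]: (130.8+217.9)/2 × 2 = 348.7
  [2.5→4.5]: (217.9+146.8)/2 × 2 = 364.7
  [4.5→5]: (146.8+129.6)/2 × 0.5 = 69.1
  [5→7]: (129.6+75.9)/2 × 2 = 205.5
  Sum = 1020.7 µg/L·hr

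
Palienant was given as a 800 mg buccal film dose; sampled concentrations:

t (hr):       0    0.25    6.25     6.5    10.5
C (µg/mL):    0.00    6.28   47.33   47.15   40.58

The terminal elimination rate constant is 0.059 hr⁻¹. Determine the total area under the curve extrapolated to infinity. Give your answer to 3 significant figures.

Trapezoidal AUC_0→10.5:
  [0→0.25]: (0.00+6.28)/2 × 0.25 = 0.785
  [0.25→6.25]: (6.28+47.33)/2 × 6 = 160.83
  [6.25→6.5]: (47.33+47.15)/2 × 0.25 = 11.81
  [6.5→10.5]: (47.15+40.58)/2 × 4 = 175.46
  Sum = 348.885 µg/mL·hr
Extrapolated tail: C_last / k_e = 40.58 / 0.059 = 687.797
AUC_0→∞ = 348.885 + 687.797 = 1036.682 µg/mL·hr

AUC = 1040 µg/mL·hr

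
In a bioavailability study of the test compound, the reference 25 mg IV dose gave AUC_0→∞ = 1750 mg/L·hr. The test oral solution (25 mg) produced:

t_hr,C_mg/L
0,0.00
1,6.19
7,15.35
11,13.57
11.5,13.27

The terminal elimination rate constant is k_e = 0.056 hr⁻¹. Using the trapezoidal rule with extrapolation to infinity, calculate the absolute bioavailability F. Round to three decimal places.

Trapezoidal AUC_0→11.5 (oral solution):
  [0→1]: (0.00+6.19)/2 × 1 = 3.095
  [1→7]: (6.19+15.35)/2 × 6 = 64.62
  [7→11]: (15.35+13.57)/2 × 4 = 57.84
  [11→11.5]: (13.57+13.27)/2 × 0.5 = 6.71
  Sum = 132.265 mg/L·hr
Tail: C_last/k_e = 13.27/0.056 = 236.964
AUC_0→∞ (oral solution) = 132.265 + 236.964 = 369.229 mg/L·hr
F = (AUC_ev/D_ev)/(AUC_iv/D_iv) = (369.229/25)/(1750/25) = 14.76916/70 = 0.2110

F = 0.211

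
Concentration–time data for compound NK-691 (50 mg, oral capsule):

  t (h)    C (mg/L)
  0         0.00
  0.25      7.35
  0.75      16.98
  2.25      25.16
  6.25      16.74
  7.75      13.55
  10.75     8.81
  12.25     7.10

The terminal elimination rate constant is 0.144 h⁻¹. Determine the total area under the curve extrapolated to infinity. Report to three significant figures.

Trapezoidal AUC_0→12.25:
  [0→0.25]: (0.00+7.35)/2 × 0.25 = 0.91875
  [0.25→0.75]: (7.35+16.98)/2 × 0.5 = 6.0825
  [0.75→2.25]: (16.98+25.16)/2 × 1.5 = 31.605
  [2.25→6.25]: (25.16+16.74)/2 × 4 = 83.8
  [6.25→7.75]: (16.74+13.55)/2 × 1.5 = 22.7175
  [7.75→10.75]: (13.55+8.81)/2 × 3 = 33.54
  [10.75→12.25]: (8.81+7.10)/2 × 1.5 = 11.9325
  Sum = 190.59625 mg/L·h
Extrapolated tail: C_last / k_e = 7.10 / 0.144 = 49.306
AUC_0→∞ = 190.59625 + 49.306 = 239.90225 mg/L·h

AUC = 240 mg/L·h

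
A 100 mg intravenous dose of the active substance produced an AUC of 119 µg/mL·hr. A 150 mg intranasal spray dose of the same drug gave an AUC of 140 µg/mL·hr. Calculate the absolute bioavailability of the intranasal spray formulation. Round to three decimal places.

F = 0.784

F = (AUC_ev / D_ev) / (AUC_iv / D_iv)
  = (140/150) / (119/100)
  = 0.933333 / 1.19 = 0.7843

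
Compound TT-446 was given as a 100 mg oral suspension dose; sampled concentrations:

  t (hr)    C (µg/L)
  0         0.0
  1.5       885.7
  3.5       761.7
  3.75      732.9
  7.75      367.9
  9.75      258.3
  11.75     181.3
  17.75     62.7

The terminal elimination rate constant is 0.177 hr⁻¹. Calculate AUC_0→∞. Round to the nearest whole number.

AUC = 6852 µg/L·hr

Trapezoidal AUC_0→17.75:
  [0→1.5]: (0.0+885.7)/2 × 1.5 = 664.275
  [1.5→3.5]: (885.7+761.7)/2 × 2 = 1647.4
  [3.5→3.75]: (761.7+732.9)/2 × 0.25 = 186.825
  [3.75→7.75]: (732.9+367.9)/2 × 4 = 2201.6
  [7.75→9.75]: (367.9+258.3)/2 × 2 = 626.2
  [9.75→11.75]: (258.3+181.3)/2 × 2 = 439.6
  [11.75→17.75]: (181.3+62.7)/2 × 6 = 732.0
  Sum = 6497.9 µg/L·hr
Extrapolated tail: C_last / k_e = 62.7 / 0.177 = 354.237
AUC_0→∞ = 6497.9 + 354.237 = 6852.137 µg/L·hr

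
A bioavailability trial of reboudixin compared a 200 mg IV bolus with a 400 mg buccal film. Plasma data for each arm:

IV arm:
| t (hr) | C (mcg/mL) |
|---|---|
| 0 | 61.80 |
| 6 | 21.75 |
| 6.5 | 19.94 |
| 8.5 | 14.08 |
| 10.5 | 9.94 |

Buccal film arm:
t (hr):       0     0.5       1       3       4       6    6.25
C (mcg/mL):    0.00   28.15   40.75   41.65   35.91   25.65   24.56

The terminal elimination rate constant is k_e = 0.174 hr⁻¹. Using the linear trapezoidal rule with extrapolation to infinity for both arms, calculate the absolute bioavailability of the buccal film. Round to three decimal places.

F = 0.471

Trapezoidal AUC_0→10.5 (IV):
  [0→6]: (61.80+21.75)/2 × 6 = 250.65
  [6→6.5]: (21.75+19.94)/2 × 0.5 = 10.4225
  [6.5→8.5]: (19.94+14.08)/2 × 2 = 34.02
  [8.5→10.5]: (14.08+9.94)/2 × 2 = 24.02
  Sum = 319.1125 mcg/mL·hr
IV tail: 9.94/0.174 = 57.126; AUC_iv,0→∞ = 319.1125 + 57.126 = 376.2385 mcg/mL·hr
Trapezoidal AUC_0→6.25 (buccal film):
  [0→0.5]: (0.00+28.15)/2 × 0.5 = 7.0375
  [0.5→1]: (28.15+40.75)/2 × 0.5 = 17.225
  [1→3]: (40.75+41.65)/2 × 2 = 82.4
  [3→4]: (41.65+35.91)/2 × 1 = 38.78
  [4→6]: (35.91+25.65)/2 × 2 = 61.56
  [6→6.25]: (25.65+24.56)/2 × 0.25 = 6.27625
  Sum = 213.27875 mcg/mL·hr
buccal film tail: 24.56/0.174 = 141.149; AUC_ev,0→∞ = 213.27875 + 141.149 = 354.42775 mcg/mL·hr
F = (AUC_ev/D_ev)/(AUC_iv/D_iv) = (354.42775/400)/(376.2385/200) = 0.886069/1.8811925 = 0.4710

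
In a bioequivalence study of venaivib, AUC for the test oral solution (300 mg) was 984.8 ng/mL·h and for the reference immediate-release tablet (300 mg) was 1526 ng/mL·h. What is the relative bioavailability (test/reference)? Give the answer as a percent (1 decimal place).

F_rel = 64.5%

F_rel = (AUC_test/D_test) / (AUC_ref/D_ref)
      = (984.8/300) / (1526/300)
      = 3.28267 / 5.08667 = 0.6453 = 64.53%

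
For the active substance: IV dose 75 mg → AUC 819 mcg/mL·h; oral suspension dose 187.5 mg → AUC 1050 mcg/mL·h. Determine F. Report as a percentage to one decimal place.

F = (AUC_ev / D_ev) / (AUC_iv / D_iv)
  = (1050/187.5) / (819/75)
  = 5.6 / 10.92 = 0.5128
  = 51.28%

F = 51.3%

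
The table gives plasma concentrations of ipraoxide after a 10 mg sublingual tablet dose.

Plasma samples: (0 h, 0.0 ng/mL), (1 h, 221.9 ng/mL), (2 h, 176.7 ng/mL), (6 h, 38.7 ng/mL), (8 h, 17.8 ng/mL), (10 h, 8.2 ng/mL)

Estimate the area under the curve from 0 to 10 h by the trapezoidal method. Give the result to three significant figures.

AUC = 824 ng/mL·h

Trapezoidal AUC_0→10:
  [0→1]: (0.0+221.9)/2 × 1 = 110.95
  [1→2]: (221.9+176.7)/2 × 1 = 199.3
  [2→6]: (176.7+38.7)/2 × 4 = 430.8
  [6→8]: (38.7+17.8)/2 × 2 = 56.5
  [8→10]: (17.8+8.2)/2 × 2 = 26.0
  Sum = 823.55 ng/mL·h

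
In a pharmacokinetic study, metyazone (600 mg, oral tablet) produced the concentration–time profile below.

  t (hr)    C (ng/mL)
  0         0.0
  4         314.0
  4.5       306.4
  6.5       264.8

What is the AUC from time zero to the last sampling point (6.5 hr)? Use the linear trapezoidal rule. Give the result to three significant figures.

AUC = 1350 ng/mL·hr

Trapezoidal AUC_0→6.5:
  [0→4]: (0.0+314.0)/2 × 4 = 628.0
  [4→4.5]: (314.0+306.4)/2 × 0.5 = 155.1
  [4.5→6.5]: (306.4+264.8)/2 × 2 = 571.2
  Sum = 1354.3 ng/mL·hr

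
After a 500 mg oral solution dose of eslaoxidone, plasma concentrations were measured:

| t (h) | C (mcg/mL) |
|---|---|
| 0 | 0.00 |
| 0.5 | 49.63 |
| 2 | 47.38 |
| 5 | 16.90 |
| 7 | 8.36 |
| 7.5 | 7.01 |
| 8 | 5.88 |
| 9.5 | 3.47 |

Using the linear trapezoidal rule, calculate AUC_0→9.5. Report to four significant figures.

Trapezoidal AUC_0→9.5:
  [0→0.5]: (0.00+49.63)/2 × 0.5 = 12.4075
  [0.5→2]: (49.63+47.38)/2 × 1.5 = 72.7575
  [2→5]: (47.38+16.90)/2 × 3 = 96.42
  [5→7]: (16.90+8.36)/2 × 2 = 25.26
  [7→7.5]: (8.36+7.01)/2 × 0.5 = 3.8425
  [7.5→8]: (7.01+5.88)/2 × 0.5 = 3.2225
  [8→9.5]: (5.88+3.47)/2 × 1.5 = 7.0125
  Sum = 220.9225 mcg/mL·h

AUC = 220.9 mcg/mL·h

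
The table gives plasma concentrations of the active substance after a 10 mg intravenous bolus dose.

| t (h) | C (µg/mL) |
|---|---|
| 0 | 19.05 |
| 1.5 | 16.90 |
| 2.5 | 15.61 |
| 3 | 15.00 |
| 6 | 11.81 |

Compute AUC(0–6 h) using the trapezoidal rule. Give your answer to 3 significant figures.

AUC = 91.1 µg/mL·h

Trapezoidal AUC_0→6:
  [0→1.5]: (19.05+16.90)/2 × 1.5 = 26.9625
  [1.5→2.5]: (16.90+15.61)/2 × 1 = 16.255
  [2.5→3]: (15.61+15.00)/2 × 0.5 = 7.6525
  [3→6]: (15.00+11.81)/2 × 3 = 40.215
  Sum = 91.085 µg/mL·h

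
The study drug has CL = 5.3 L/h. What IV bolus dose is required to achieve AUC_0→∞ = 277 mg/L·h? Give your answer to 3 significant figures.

Dose = 1470 mg

Dose_iv = CL × AUC_0→∞
     = 5.3 × 277 = 1468.1 mg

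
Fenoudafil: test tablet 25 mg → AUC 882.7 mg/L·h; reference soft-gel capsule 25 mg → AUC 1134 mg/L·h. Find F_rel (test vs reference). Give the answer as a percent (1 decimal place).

F_rel = 77.8%

F_rel = (AUC_test/D_test) / (AUC_ref/D_ref)
      = (882.7/25) / (1134/25)
      = 35.308 / 45.36 = 0.7784 = 77.84%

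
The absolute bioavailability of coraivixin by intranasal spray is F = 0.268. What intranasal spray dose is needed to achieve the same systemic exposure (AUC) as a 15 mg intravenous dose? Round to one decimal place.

For equal systemic exposure: F × D_ev = D_iv
D_ev = D_iv / F = 15 / 0.268 = 55.9701 mg

D_intranasal = 56.0 mg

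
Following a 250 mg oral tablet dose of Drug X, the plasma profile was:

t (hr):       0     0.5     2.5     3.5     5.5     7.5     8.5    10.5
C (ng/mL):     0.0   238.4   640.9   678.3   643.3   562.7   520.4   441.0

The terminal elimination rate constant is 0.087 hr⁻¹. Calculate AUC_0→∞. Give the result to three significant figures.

AUC = 10700 ng/mL·hr

Trapezoidal AUC_0→10.5:
  [0→0.5]: (0.0+238.4)/2 × 0.5 = 59.6
  [0.5→2.5]: (238.4+640.9)/2 × 2 = 879.3
  [2.5→3.5]: (640.9+678.3)/2 × 1 = 659.6
  [3.5→5.5]: (678.3+643.3)/2 × 2 = 1321.6
  [5.5→7.5]: (643.3+562.7)/2 × 2 = 1206.0
  [7.5→8.5]: (562.7+520.4)/2 × 1 = 541.55
  [8.5→10.5]: (520.4+441.0)/2 × 2 = 961.4
  Sum = 5629.05 ng/mL·hr
Extrapolated tail: C_last / k_e = 441.0 / 0.087 = 5068.966
AUC_0→∞ = 5629.05 + 5068.966 = 10698.016 ng/mL·hr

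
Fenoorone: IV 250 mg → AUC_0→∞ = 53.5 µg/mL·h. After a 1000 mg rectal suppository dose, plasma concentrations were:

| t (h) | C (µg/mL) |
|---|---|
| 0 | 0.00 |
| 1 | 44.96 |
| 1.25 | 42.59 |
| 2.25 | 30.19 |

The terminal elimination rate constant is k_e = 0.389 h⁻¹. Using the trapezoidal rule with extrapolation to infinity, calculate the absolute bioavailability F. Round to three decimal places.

Trapezoidal AUC_0→2.25 (rectal suppository):
  [0→1]: (0.00+44.96)/2 × 1 = 22.48
  [1→1.25]: (44.96+42.59)/2 × 0.25 = 10.94375
  [1.25→2.25]: (42.59+30.19)/2 × 1 = 36.39
  Sum = 69.81375 µg/mL·h
Tail: C_last/k_e = 30.19/0.389 = 77.609
AUC_0→∞ (rectal suppository) = 69.81375 + 77.609 = 147.42275 µg/mL·h
F = (AUC_ev/D_ev)/(AUC_iv/D_iv) = (147.42275/1000)/(53.5/250) = 0.14742275/0.214 = 0.6889

F = 0.689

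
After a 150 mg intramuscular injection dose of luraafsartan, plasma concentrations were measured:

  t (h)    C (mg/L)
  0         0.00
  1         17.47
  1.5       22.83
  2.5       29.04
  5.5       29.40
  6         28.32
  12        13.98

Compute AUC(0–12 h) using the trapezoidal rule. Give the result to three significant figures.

AUC = 274 mg/L·h

Trapezoidal AUC_0→12:
  [0→1]: (0.00+17.47)/2 × 1 = 8.735
  [1→1.5]: (17.47+22.83)/2 × 0.5 = 10.075
  [1.5→2.5]: (22.83+29.04)/2 × 1 = 25.935
  [2.5→5.5]: (29.04+29.40)/2 × 3 = 87.66
  [5.5→6]: (29.40+28.32)/2 × 0.5 = 14.43
  [6→12]: (28.32+13.98)/2 × 6 = 126.9
  Sum = 273.735 mg/L·h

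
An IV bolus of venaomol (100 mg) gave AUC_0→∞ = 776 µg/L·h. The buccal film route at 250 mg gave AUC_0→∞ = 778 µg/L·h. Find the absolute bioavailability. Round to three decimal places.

F = (AUC_ev / D_ev) / (AUC_iv / D_iv)
  = (778/250) / (776/100)
  = 3.112 / 7.76 = 0.4010

F = 0.401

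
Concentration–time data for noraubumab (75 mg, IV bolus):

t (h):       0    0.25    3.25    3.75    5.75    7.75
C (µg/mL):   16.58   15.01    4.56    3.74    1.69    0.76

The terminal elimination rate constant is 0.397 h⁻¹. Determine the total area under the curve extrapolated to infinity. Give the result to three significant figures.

AUC = 45.2 µg/mL·h

Trapezoidal AUC_0→7.75:
  [0→0.25]: (16.58+15.01)/2 × 0.25 = 3.94875
  [0.25→3.25]: (15.01+4.56)/2 × 3 = 29.355
  [3.25→3.75]: (4.56+3.74)/2 × 0.5 = 2.075
  [3.75→5.75]: (3.74+1.69)/2 × 2 = 5.43
  [5.75→7.75]: (1.69+0.76)/2 × 2 = 2.45
  Sum = 43.25875 µg/mL·h
Extrapolated tail: C_last / k_e = 0.76 / 0.397 = 1.914
AUC_0→∞ = 43.25875 + 1.914 = 45.17275 µg/mL·h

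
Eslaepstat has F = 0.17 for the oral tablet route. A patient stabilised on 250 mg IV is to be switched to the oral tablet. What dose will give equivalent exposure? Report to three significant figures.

D_oral = 1470 mg

For equal systemic exposure: F × D_ev = D_iv
D_ev = D_iv / F = 250 / 0.17 = 1470.59 mg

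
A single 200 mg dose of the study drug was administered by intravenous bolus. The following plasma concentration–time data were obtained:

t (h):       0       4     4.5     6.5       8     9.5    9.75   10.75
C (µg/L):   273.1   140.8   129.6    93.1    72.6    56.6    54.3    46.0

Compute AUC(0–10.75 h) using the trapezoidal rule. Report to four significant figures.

AUC = 1403 µg/L·h

Trapezoidal AUC_0→10.75:
  [0→4]: (273.1+140.8)/2 × 4 = 827.8
  [4→4.5]: (140.8+129.6)/2 × 0.5 = 67.6
  [4.5→6.5]: (129.6+93.1)/2 × 2 = 222.7
  [6.5→8]: (93.1+72.6)/2 × 1.5 = 124.275
  [8→9.5]: (72.6+56.6)/2 × 1.5 = 96.9
  [9.5→9.75]: (56.6+54.3)/2 × 0.25 = 13.8625
  [9.75→10.75]: (54.3+46.0)/2 × 1 = 50.15
  Sum = 1403.2875 µg/L·h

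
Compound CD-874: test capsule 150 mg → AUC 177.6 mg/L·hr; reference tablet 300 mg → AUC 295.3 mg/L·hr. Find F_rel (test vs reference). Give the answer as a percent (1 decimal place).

F_rel = (AUC_test/D_test) / (AUC_ref/D_ref)
      = (177.6/150) / (295.3/300)
      = 1.184 / 0.984333 = 1.2028 = 120.28%

F_rel = 120.3%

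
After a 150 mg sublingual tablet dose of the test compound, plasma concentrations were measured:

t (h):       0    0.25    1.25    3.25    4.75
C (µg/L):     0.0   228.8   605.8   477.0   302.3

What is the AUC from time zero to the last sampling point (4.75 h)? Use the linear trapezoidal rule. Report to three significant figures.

AUC = 2110 µg/L·h

Trapezoidal AUC_0→4.75:
  [0→0.25]: (0.0+228.8)/2 × 0.25 = 28.6
  [0.25→1.25]: (228.8+605.8)/2 × 1 = 417.3
  [1.25→3.25]: (605.8+477.0)/2 × 2 = 1082.8
  [3.25→4.75]: (477.0+302.3)/2 × 1.5 = 584.475
  Sum = 2113.175 µg/L·h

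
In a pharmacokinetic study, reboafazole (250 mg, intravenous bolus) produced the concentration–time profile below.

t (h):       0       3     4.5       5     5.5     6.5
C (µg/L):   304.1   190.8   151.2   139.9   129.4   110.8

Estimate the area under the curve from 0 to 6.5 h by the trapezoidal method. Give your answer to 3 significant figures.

Trapezoidal AUC_0→6.5:
  [0→3]: (304.1+190.8)/2 × 3 = 742.35
  [3→4.5]: (190.8+151.2)/2 × 1.5 = 256.5
  [4.5→5]: (151.2+139.9)/2 × 0.5 = 72.775
  [5→5.5]: (139.9+129.4)/2 × 0.5 = 67.325
  [5.5→6.5]: (129.4+110.8)/2 × 1 = 120.1
  Sum = 1259.05 µg/L·h

AUC = 1260 µg/L·h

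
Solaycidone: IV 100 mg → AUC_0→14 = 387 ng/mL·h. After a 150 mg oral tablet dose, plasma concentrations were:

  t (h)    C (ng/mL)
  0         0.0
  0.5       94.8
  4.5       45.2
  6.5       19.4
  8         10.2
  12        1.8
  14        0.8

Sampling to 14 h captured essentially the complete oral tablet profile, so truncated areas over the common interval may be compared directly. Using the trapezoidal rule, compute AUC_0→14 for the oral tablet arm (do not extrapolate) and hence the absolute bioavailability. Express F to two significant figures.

F = 0.72

Trapezoidal AUC_0→14 (oral tablet):
  [0→0.5]: (0.0+94.8)/2 × 0.5 = 23.7
  [0.5→4.5]: (94.8+45.2)/2 × 4 = 280.0
  [4.5→6.5]: (45.2+19.4)/2 × 2 = 64.6
  [6.5→8]: (19.4+10.2)/2 × 1.5 = 22.2
  [8→12]: (10.2+1.8)/2 × 4 = 24.0
  [12→14]: (1.8+0.8)/2 × 2 = 2.6
  Sum = 417.1 ng/mL·h
F = (AUC_ev/D_ev)/(AUC_iv/D_iv) = (417.1/150)/(387/100) = 2.78067/3.87 = 0.7185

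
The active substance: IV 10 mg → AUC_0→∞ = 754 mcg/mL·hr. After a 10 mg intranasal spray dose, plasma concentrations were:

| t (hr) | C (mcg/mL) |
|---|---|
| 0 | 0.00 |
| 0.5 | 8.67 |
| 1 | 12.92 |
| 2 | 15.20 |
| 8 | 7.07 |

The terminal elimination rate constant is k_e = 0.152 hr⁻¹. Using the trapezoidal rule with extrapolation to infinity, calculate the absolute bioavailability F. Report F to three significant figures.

Trapezoidal AUC_0→8 (intranasal spray):
  [0→0.5]: (0.00+8.67)/2 × 0.5 = 2.1675
  [0.5→1]: (8.67+12.92)/2 × 0.5 = 5.3975
  [1→2]: (12.92+15.20)/2 × 1 = 14.06
  [2→8]: (15.20+7.07)/2 × 6 = 66.81
  Sum = 88.435 mcg/mL·hr
Tail: C_last/k_e = 7.07/0.152 = 46.513
AUC_0→∞ (intranasal spray) = 88.435 + 46.513 = 134.948 mcg/mL·hr
F = (AUC_ev/D_ev)/(AUC_iv/D_iv) = (134.948/10)/(754/10) = 13.4948/75.4 = 0.1790

F = 0.179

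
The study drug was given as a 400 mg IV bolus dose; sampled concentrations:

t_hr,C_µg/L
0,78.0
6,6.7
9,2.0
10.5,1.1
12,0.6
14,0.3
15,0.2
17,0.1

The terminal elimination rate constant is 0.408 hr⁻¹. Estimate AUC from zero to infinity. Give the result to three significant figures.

Trapezoidal AUC_0→17:
  [0→6]: (78.0+6.7)/2 × 6 = 254.1
  [6→9]: (6.7+2.0)/2 × 3 = 13.05
  [9→10.5]: (2.0+1.1)/2 × 1.5 = 2.325
  [10.5→12]: (1.1+0.6)/2 × 1.5 = 1.275
  [12→14]: (0.6+0.3)/2 × 2 = 0.9
  [14→15]: (0.3+0.2)/2 × 1 = 0.25
  [15→17]: (0.2+0.1)/2 × 2 = 0.3
  Sum = 272.2 µg/L·hr
Extrapolated tail: C_last / k_e = 0.1 / 0.408 = 0.245
AUC_0→∞ = 272.2 + 0.245 = 272.445 µg/L·hr

AUC = 272 µg/L·hr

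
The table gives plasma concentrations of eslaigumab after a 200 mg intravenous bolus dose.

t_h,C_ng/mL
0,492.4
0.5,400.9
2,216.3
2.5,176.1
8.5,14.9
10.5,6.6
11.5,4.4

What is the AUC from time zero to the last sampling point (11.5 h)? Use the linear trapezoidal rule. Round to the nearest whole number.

AUC = 1384 ng/mL·h

Trapezoidal AUC_0→11.5:
  [0→0.5]: (492.4+400.9)/2 × 0.5 = 223.325
  [0.5→2]: (400.9+216.3)/2 × 1.5 = 462.9
  [2→2.5]: (216.3+176.1)/2 × 0.5 = 98.1
  [2.5→8.5]: (176.1+14.9)/2 × 6 = 573.0
  [8.5→10.5]: (14.9+6.6)/2 × 2 = 21.5
  [10.5→11.5]: (6.6+4.4)/2 × 1 = 5.5
  Sum = 1384.325 ng/mL·h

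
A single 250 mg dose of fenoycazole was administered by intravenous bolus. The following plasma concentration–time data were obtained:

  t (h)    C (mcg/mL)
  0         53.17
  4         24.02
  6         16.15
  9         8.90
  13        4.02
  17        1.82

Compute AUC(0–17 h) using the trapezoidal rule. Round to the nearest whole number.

AUC = 270 mcg/mL·h

Trapezoidal AUC_0→17:
  [0→4]: (53.17+24.02)/2 × 4 = 154.38
  [4→6]: (24.02+16.15)/2 × 2 = 40.17
  [6→9]: (16.15+8.90)/2 × 3 = 37.575
  [9→13]: (8.90+4.02)/2 × 4 = 25.84
  [13→17]: (4.02+1.82)/2 × 4 = 11.68
  Sum = 269.645 mcg/mL·h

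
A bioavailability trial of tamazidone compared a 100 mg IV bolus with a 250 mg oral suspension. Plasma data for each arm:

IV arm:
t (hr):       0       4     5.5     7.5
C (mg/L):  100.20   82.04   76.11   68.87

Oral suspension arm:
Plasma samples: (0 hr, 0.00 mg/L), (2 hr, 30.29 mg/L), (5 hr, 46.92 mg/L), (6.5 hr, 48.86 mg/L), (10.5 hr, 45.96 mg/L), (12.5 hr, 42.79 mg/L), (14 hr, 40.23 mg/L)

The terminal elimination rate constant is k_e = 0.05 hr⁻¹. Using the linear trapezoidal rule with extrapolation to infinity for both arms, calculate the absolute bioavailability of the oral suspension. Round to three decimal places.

Trapezoidal AUC_0→7.5 (IV):
  [0→4]: (100.20+82.04)/2 × 4 = 364.48
  [4→5.5]: (82.04+76.11)/2 × 1.5 = 118.6125
  [5.5→7.5]: (76.11+68.87)/2 × 2 = 144.98
  Sum = 628.0725 mg/L·hr
IV tail: 68.87/0.05 = 1377.400; AUC_iv,0→∞ = 628.0725 + 1377.400 = 2005.4725 mg/L·hr
Trapezoidal AUC_0→14 (oral suspension):
  [0→2]: (0.00+30.29)/2 × 2 = 30.29
  [2→5]: (30.29+46.92)/2 × 3 = 115.815
  [5→6.5]: (46.92+48.86)/2 × 1.5 = 71.835
  [6.5→10.5]: (48.86+45.96)/2 × 4 = 189.64
  [10.5→12.5]: (45.96+42.79)/2 × 2 = 88.75
  [12.5→14]: (42.79+40.23)/2 × 1.5 = 62.265
  Sum = 558.595 mg/L·hr
oral suspension tail: 40.23/0.05 = 804.600; AUC_ev,0→∞ = 558.595 + 804.600 = 1363.195 mg/L·hr
F = (AUC_ev/D_ev)/(AUC_iv/D_iv) = (1363.195/250)/(2005.4725/100) = 5.45278/20.054725 = 0.2719

F = 0.272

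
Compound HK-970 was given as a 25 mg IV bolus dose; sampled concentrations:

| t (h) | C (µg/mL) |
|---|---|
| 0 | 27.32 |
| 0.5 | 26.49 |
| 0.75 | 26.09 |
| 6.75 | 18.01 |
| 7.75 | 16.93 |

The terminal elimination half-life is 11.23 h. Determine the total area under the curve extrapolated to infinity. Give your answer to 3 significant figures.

Trapezoidal AUC_0→7.75:
  [0→0.5]: (27.32+26.49)/2 × 0.5 = 13.4525
  [0.5→0.75]: (26.49+26.09)/2 × 0.25 = 6.5725
  [0.75→6.75]: (26.09+18.01)/2 × 6 = 132.3
  [6.75→7.75]: (18.01+16.93)/2 × 1 = 17.47
  Sum = 169.795 µg/mL·h
k_e = ln2 / t½ = 0.693147 / 11.23 = 0.0617 h^-1
Extrapolated tail: C_last / k_e = 16.93 / 0.0617 = 274.392
AUC_0→∞ = 169.795 + 274.392 = 444.187 µg/mL·h

AUC = 444 µg/mL·h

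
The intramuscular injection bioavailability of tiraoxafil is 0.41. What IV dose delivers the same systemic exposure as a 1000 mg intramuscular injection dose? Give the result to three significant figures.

Systemic exposure from an extravascular dose = F × D_ev, so the equivalent IV dose is F × D_ev.
D_iv = F × D_ev = 0.41 × 1000 = 410 mg

D_iv = 410 mg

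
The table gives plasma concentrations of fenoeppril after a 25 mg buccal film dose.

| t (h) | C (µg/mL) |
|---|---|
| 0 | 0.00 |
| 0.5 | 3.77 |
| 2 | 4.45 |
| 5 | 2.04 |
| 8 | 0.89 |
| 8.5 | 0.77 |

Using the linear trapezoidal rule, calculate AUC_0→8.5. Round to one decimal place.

AUC = 21.7 µg/mL·h

Trapezoidal AUC_0→8.5:
  [0→0.5]: (0.00+3.77)/2 × 0.5 = 0.9425
  [0.5→2]: (3.77+4.45)/2 × 1.5 = 6.165
  [2→5]: (4.45+2.04)/2 × 3 = 9.735
  [5→8]: (2.04+0.89)/2 × 3 = 4.395
  [8→8.5]: (0.89+0.77)/2 × 0.5 = 0.415
  Sum = 21.6525 µg/mL·h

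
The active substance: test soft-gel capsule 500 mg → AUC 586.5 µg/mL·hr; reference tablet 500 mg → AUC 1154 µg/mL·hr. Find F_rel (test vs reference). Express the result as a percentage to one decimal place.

F_rel = 50.8%

F_rel = (AUC_test/D_test) / (AUC_ref/D_ref)
      = (586.5/500) / (1154/500)
      = 1.173 / 2.308 = 0.5082 = 50.82%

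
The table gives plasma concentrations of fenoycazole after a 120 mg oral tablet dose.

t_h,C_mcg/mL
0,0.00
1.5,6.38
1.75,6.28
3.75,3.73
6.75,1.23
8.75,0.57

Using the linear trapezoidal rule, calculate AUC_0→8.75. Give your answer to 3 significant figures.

Trapezoidal AUC_0→8.75:
  [0→1.5]: (0.00+6.38)/2 × 1.5 = 4.785
  [1.5→1.75]: (6.38+6.28)/2 × 0.25 = 1.5825
  [1.75→3.75]: (6.28+3.73)/2 × 2 = 10.01
  [3.75→6.75]: (3.73+1.23)/2 × 3 = 7.44
  [6.75→8.75]: (1.23+0.57)/2 × 2 = 1.8
  Sum = 25.6175 mcg/mL·h

AUC = 25.6 mcg/mL·h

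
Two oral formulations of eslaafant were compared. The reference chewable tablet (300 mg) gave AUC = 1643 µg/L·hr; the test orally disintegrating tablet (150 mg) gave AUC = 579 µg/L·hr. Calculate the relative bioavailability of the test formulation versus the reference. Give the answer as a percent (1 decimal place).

F_rel = 70.5%

F_rel = (AUC_test/D_test) / (AUC_ref/D_ref)
      = (579/150) / (1643/300)
      = 3.86 / 5.47667 = 0.7048 = 70.48%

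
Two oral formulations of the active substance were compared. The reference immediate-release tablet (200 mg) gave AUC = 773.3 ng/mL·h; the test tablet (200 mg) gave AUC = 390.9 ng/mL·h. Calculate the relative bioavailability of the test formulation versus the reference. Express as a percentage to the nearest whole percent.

F_rel = (AUC_test/D_test) / (AUC_ref/D_ref)
      = (390.9/200) / (773.3/200)
      = 1.9545 / 3.8665 = 0.5055 = 50.55%

F_rel = 51%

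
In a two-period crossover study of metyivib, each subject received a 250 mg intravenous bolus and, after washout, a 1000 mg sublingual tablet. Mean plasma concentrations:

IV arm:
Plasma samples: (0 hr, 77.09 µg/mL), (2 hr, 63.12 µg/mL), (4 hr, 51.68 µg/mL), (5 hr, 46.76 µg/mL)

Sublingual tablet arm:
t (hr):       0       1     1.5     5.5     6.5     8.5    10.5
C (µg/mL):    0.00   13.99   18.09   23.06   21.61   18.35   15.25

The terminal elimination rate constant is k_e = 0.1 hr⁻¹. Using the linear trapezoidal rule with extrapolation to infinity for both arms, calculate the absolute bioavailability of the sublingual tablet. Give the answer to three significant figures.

Trapezoidal AUC_0→5 (IV):
  [0→2]: (77.09+63.12)/2 × 2 = 140.21
  [2→4]: (63.12+51.68)/2 × 2 = 114.8
  [4→5]: (51.68+46.76)/2 × 1 = 49.22
  Sum = 304.23 µg/mL·hr
IV tail: 46.76/0.1 = 467.600; AUC_iv,0→∞ = 304.23 + 467.600 = 771.83 µg/mL·hr
Trapezoidal AUC_0→10.5 (sublingual tablet):
  [0→1]: (0.00+13.99)/2 × 1 = 6.995
  [1→1.5]: (13.99+18.09)/2 × 0.5 = 8.02
  [1.5→5.5]: (18.09+23.06)/2 × 4 = 82.3
  [5.5→6.5]: (23.06+21.61)/2 × 1 = 22.335
  [6.5→8.5]: (21.61+18.35)/2 × 2 = 39.96
  [8.5→10.5]: (18.35+15.25)/2 × 2 = 33.6
  Sum = 193.21 µg/mL·hr
sublingual tablet tail: 15.25/0.1 = 152.500; AUC_ev,0→∞ = 193.21 + 152.500 = 345.71 µg/mL·hr
F = (AUC_ev/D_ev)/(AUC_iv/D_iv) = (345.71/1000)/(771.83/250) = 0.34571/3.08732 = 0.1120

F = 0.112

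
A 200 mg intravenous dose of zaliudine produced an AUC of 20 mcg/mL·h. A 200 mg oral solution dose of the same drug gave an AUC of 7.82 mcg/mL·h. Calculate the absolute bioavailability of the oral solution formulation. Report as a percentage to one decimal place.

F = 39.1%

F = (AUC_ev / D_ev) / (AUC_iv / D_iv)
  = (7.82/200) / (20/200)
  = 0.0391 / 0.1 = 0.3910
  = 39.10%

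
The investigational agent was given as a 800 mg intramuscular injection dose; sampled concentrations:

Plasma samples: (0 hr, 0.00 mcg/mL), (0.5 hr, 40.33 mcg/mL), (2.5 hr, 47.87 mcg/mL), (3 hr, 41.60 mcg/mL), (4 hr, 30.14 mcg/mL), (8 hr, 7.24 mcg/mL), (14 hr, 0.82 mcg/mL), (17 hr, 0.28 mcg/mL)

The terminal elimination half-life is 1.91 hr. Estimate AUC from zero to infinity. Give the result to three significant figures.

Trapezoidal AUC_0→17:
  [0→0.5]: (0.00+40.33)/2 × 0.5 = 10.0825
  [0.5→2.5]: (40.33+47.87)/2 × 2 = 88.2
  [2.5→3]: (47.87+41.60)/2 × 0.5 = 22.3675
  [3→4]: (41.60+30.14)/2 × 1 = 35.87
  [4→8]: (30.14+7.24)/2 × 4 = 74.76
  [8→14]: (7.24+0.82)/2 × 6 = 24.18
  [14→17]: (0.82+0.28)/2 × 3 = 1.65
  Sum = 257.11 mcg/mL·hr
k_e = ln2 / t½ = 0.693147 / 1.91 = 0.3629 hr^-1
Extrapolated tail: C_last / k_e = 0.28 / 0.3629 = 0.772
AUC_0→∞ = 257.11 + 0.772 = 257.882 mcg/mL·hr

AUC = 258 mcg/mL·hr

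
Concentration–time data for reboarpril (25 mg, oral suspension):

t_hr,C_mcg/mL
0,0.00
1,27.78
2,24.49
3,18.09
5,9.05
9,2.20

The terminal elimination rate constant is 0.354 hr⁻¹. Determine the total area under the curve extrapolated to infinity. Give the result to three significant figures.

Trapezoidal AUC_0→9:
  [0→1]: (0.00+27.78)/2 × 1 = 13.89
  [1→2]: (27.78+24.49)/2 × 1 = 26.135
  [2→3]: (24.49+18.09)/2 × 1 = 21.29
  [3→5]: (18.09+9.05)/2 × 2 = 27.14
  [5→9]: (9.05+2.20)/2 × 4 = 22.5
  Sum = 110.955 mcg/mL·hr
Extrapolated tail: C_last / k_e = 2.20 / 0.354 = 6.215
AUC_0→∞ = 110.955 + 6.215 = 117.17 mcg/mL·hr

AUC = 117 mcg/mL·hr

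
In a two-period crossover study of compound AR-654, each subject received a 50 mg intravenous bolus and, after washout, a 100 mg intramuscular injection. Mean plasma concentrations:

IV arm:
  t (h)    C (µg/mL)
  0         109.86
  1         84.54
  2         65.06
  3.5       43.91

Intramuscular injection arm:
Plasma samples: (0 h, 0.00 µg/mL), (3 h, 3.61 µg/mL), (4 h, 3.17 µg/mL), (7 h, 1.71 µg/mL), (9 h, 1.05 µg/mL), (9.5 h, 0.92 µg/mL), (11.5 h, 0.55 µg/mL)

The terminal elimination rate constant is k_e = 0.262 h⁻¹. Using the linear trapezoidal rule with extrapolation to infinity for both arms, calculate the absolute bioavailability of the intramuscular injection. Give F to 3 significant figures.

Trapezoidal AUC_0→3.5 (IV):
  [0→1]: (109.86+84.54)/2 × 1 = 97.2
  [1→2]: (84.54+65.06)/2 × 1 = 74.8
  [2→3.5]: (65.06+43.91)/2 × 1.5 = 81.7275
  Sum = 253.7275 µg/mL·h
IV tail: 43.91/0.262 = 167.595; AUC_iv,0→∞ = 253.7275 + 167.595 = 421.3225 µg/mL·h
Trapezoidal AUC_0→11.5 (intramuscular injection):
  [0→3]: (0.00+3.61)/2 × 3 = 5.415
  [3→4]: (3.61+3.17)/2 × 1 = 3.39
  [4→7]: (3.17+1.71)/2 × 3 = 7.32
  [7→9]: (1.71+1.05)/2 × 2 = 2.76
  [9→9.5]: (1.05+0.92)/2 × 0.5 = 0.4925
  [9.5→11.5]: (0.92+0.55)/2 × 2 = 1.47
  Sum = 20.8475 µg/mL·h
intramuscular injection tail: 0.55/0.262 = 2.099; AUC_ev,0→∞ = 20.8475 + 2.099 = 22.9465 µg/mL·h
F = (AUC_ev/D_ev)/(AUC_iv/D_iv) = (22.9465/100)/(421.3225/50) = 0.229465/8.42645 = 0.0272

F = 0.0272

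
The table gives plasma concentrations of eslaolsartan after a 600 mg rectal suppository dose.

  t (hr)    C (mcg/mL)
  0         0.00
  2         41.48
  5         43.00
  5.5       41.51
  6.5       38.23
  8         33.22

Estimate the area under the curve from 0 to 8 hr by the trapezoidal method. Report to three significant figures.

AUC = 283 mcg/mL·hr

Trapezoidal AUC_0→8:
  [0→2]: (0.00+41.48)/2 × 2 = 41.48
  [2→5]: (41.48+43.00)/2 × 3 = 126.72
  [5→5.5]: (43.00+41.51)/2 × 0.5 = 21.1275
  [5.5→6.5]: (41.51+38.23)/2 × 1 = 39.87
  [6.5→8]: (38.23+33.22)/2 × 1.5 = 53.5875
  Sum = 282.785 mcg/mL·hr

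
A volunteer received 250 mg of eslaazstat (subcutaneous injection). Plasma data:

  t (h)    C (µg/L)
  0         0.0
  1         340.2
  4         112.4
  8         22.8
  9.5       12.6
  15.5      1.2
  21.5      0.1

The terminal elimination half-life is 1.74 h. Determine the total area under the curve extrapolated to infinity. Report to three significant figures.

AUC = 1190 µg/L·h

Trapezoidal AUC_0→21.5:
  [0→1]: (0.0+340.2)/2 × 1 = 170.1
  [1→4]: (340.2+112.4)/2 × 3 = 678.9
  [4→8]: (112.4+22.8)/2 × 4 = 270.4
  [8→9.5]: (22.8+12.6)/2 × 1.5 = 26.55
  [9.5→15.5]: (12.6+1.2)/2 × 6 = 41.4
  [15.5→21.5]: (1.2+0.1)/2 × 6 = 3.9
  Sum = 1191.25 µg/L·h
k_e = ln2 / t½ = 0.693147 / 1.74 = 0.3984 h^-1
Extrapolated tail: C_last / k_e = 0.1 / 0.3984 = 0.251
AUC_0→∞ = 1191.25 + 0.251 = 1191.501 µg/L·h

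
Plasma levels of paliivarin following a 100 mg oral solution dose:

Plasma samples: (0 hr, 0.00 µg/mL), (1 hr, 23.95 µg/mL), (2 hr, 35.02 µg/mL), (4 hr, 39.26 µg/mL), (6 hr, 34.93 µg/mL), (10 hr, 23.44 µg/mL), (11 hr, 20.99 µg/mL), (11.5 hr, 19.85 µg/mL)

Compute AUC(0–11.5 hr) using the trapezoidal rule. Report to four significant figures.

Trapezoidal AUC_0→11.5:
  [0→1]: (0.00+23.95)/2 × 1 = 11.975
  [1→2]: (23.95+35.02)/2 × 1 = 29.485
  [2→4]: (35.02+39.26)/2 × 2 = 74.28
  [4→6]: (39.26+34.93)/2 × 2 = 74.19
  [6→10]: (34.93+23.44)/2 × 4 = 116.74
  [10→11]: (23.44+20.99)/2 × 1 = 22.215
  [11→11.5]: (20.99+19.85)/2 × 0.5 = 10.21
  Sum = 339.095 µg/mL·hr

AUC = 339.1 µg/mL·hr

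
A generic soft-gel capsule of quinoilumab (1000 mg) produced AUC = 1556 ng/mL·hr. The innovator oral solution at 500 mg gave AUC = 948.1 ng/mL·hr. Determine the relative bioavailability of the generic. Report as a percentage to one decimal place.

F_rel = 82.1%

F_rel = (AUC_test/D_test) / (AUC_ref/D_ref)
      = (1556/1000) / (948.1/500)
      = 1.556 / 1.8962 = 0.8206 = 82.06%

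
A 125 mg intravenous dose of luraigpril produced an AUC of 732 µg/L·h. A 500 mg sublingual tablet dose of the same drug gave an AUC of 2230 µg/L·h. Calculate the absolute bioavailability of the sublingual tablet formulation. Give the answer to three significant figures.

F = (AUC_ev / D_ev) / (AUC_iv / D_iv)
  = (2230/500) / (732/125)
  = 4.46 / 5.856 = 0.7616

F = 0.762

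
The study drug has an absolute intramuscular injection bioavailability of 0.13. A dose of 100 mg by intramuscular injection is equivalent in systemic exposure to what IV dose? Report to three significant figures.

Systemic exposure from an extravascular dose = F × D_ev, so the equivalent IV dose is F × D_ev.
D_iv = F × D_ev = 0.13 × 100 = 13 mg

D_iv = 13.0 mg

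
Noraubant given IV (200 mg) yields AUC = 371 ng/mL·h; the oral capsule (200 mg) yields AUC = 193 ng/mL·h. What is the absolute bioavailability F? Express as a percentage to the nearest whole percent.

F = (AUC_ev / D_ev) / (AUC_iv / D_iv)
  = (193/200) / (371/200)
  = 0.965 / 1.855 = 0.5202
  = 52.02%

F = 52%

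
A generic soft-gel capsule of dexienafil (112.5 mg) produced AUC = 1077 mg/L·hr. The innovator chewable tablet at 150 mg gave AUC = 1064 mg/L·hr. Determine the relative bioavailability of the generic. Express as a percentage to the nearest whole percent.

F_rel = 135%

F_rel = (AUC_test/D_test) / (AUC_ref/D_ref)
      = (1077/112.5) / (1064/150)
      = 9.57333 / 7.09333 = 1.3496 = 134.96%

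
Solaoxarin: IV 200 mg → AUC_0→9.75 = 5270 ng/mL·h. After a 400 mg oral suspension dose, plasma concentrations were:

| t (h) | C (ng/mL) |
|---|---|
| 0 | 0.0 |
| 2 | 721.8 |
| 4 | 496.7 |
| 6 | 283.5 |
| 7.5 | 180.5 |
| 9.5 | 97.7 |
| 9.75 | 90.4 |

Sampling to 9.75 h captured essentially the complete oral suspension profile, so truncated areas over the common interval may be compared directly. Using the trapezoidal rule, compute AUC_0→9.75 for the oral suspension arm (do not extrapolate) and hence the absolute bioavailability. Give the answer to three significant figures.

Trapezoidal AUC_0→9.75 (oral suspension):
  [0→2]: (0.0+721.8)/2 × 2 = 721.8
  [2→4]: (721.8+496.7)/2 × 2 = 1218.5
  [4→6]: (496.7+283.5)/2 × 2 = 780.2
  [6→7.5]: (283.5+180.5)/2 × 1.5 = 348.0
  [7.5→9.5]: (180.5+97.7)/2 × 2 = 278.2
  [9.5→9.75]: (97.7+90.4)/2 × 0.25 = 23.5125
  Sum = 3370.2125 ng/mL·h
F = (AUC_ev/D_ev)/(AUC_iv/D_iv) = (3370.2125/400)/(5270/200) = 8.42553/26.35 = 0.3198

F = 0.320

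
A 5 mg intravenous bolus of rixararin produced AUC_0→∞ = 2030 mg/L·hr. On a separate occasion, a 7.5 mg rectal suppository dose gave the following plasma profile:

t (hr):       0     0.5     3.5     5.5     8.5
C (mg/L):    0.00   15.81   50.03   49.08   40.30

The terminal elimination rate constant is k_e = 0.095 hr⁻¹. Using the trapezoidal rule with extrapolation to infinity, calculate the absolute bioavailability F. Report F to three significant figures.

F = 0.250

Trapezoidal AUC_0→8.5 (rectal suppository):
  [0→0.5]: (0.00+15.81)/2 × 0.5 = 3.9525
  [0.5→3.5]: (15.81+50.03)/2 × 3 = 98.76
  [3.5→5.5]: (50.03+49.08)/2 × 2 = 99.11
  [5.5→8.5]: (49.08+40.30)/2 × 3 = 134.07
  Sum = 335.8925 mg/L·hr
Tail: C_last/k_e = 40.30/0.095 = 424.211
AUC_0→∞ (rectal suppository) = 335.8925 + 424.211 = 760.1035 mg/L·hr
F = (AUC_ev/D_ev)/(AUC_iv/D_iv) = (760.1035/7.5)/(2030/5) = 101.347/406 = 0.2496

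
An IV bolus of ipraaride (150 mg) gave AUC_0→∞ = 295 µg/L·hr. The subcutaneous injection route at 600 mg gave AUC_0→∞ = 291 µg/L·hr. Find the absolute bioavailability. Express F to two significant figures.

F = 0.25

F = (AUC_ev / D_ev) / (AUC_iv / D_iv)
  = (291/600) / (295/150)
  = 0.485 / 1.96667 = 0.2466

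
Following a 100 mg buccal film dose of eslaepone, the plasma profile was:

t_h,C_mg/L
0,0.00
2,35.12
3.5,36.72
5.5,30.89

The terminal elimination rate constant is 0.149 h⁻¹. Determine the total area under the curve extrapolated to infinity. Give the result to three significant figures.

Trapezoidal AUC_0→5.5:
  [0→2]: (0.00+35.12)/2 × 2 = 35.12
  [2→3.5]: (35.12+36.72)/2 × 1.5 = 53.88
  [3.5→5.5]: (36.72+30.89)/2 × 2 = 67.61
  Sum = 156.61 mg/L·h
Extrapolated tail: C_last / k_e = 30.89 / 0.149 = 207.315
AUC_0→∞ = 156.61 + 207.315 = 363.925 mg/L·h

AUC = 364 mg/L·h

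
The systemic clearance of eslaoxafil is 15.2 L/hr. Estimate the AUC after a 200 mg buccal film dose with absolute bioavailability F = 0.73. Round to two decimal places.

AUC = 9.61 mg/L·hr

AUC_0→∞ = F × Dose / CL
        = 0.73 × 200 / 15.2 = 9.60526 mg/L·hr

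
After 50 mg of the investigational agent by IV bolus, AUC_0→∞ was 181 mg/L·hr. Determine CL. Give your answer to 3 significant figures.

CL = 0.276 L/hr

CL = Dose_iv / AUC_0→∞
   = 50 / 181 = 0.276243 L/hr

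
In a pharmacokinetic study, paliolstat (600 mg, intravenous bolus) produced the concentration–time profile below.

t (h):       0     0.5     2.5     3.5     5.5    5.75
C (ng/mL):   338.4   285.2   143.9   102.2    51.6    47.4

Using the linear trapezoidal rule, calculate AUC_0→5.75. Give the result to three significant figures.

Trapezoidal AUC_0→5.75:
  [0→0.5]: (338.4+285.2)/2 × 0.5 = 155.9
  [0.5→2.5]: (285.2+143.9)/2 × 2 = 429.1
  [2.5→3.5]: (143.9+102.2)/2 × 1 = 123.05
  [3.5→5.5]: (102.2+51.6)/2 × 2 = 153.8
  [5.5→5.75]: (51.6+47.4)/2 × 0.25 = 12.375
  Sum = 874.225 ng/mL·h

AUC = 874 ng/mL·h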